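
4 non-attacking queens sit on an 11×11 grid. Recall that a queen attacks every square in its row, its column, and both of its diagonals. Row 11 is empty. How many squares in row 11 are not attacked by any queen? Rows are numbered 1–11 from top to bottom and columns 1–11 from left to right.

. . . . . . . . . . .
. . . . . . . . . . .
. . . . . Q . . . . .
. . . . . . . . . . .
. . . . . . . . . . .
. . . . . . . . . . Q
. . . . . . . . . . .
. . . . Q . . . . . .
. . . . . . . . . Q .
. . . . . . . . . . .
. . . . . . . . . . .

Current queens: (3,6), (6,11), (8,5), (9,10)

(3,6) attacks row 11 at column 6.
(6,11) attacks row 11 at column 11 and diagonals 6.
(8,5) attacks row 11 at column 5 and diagonals 2, 8.
(9,10) attacks row 11 at column 10 and diagonals 8.
Attacked columns: {2, 5, 6, 8, 10, 11}. Safe: {1, 3, 4, 7, 9}.

5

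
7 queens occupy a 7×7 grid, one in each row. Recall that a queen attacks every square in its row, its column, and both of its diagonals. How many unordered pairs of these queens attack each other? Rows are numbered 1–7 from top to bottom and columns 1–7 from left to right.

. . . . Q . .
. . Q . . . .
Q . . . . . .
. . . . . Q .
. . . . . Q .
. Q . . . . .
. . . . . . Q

2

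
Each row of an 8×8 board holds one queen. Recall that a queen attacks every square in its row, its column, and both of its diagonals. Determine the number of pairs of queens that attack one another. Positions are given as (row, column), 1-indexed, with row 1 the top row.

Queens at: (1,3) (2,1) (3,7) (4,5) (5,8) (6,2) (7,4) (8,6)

0

All columns are distinct and no two queens satisfy |Δrow| = |Δcol|, so no pair attacks.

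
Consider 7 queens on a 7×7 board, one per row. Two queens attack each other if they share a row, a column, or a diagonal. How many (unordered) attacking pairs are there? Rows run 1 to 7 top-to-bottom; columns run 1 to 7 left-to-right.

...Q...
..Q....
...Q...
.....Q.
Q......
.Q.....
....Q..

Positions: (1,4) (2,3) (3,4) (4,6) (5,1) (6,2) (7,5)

Same column: (1,4)–(3,4) (column 4).
Same diagonal: (1,4)–(2,3) (|1−2| = |4−3| = 1); (2,3)–(3,4) (|2−3| = |3−4| = 1); (5,1)–(6,2) (|5−6| = |1−2| = 1).
Total attacking pairs: 4.

4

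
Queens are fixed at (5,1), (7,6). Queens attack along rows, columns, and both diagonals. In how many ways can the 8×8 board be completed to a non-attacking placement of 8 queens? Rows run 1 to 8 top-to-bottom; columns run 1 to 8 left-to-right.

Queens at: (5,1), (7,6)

Branch on row 1: col 2 → 2; col 3 → 0; col 4 → 1; col 7 → 0; col 8 → 0.
Sum: 2 + 0 + 1 + 0 + 0 = 3.

3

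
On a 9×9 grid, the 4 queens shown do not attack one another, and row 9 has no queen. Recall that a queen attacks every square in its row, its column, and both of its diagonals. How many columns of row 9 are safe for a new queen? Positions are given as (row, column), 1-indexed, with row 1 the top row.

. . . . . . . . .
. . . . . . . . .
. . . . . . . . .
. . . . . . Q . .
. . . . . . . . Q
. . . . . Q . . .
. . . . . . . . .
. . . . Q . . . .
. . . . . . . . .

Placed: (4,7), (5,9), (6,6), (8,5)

(4,7) attacks row 9 at column 7 and diagonals 2.
(5,9) attacks row 9 at column 9 and diagonals 5.
(6,6) attacks row 9 at column 6 and diagonals 3, 9.
(8,5) attacks row 9 at column 5 and diagonals 4, 6.
Attacked columns: {2, 3, 4, 5, 6, 7, 9}. Safe: {1, 8}.

2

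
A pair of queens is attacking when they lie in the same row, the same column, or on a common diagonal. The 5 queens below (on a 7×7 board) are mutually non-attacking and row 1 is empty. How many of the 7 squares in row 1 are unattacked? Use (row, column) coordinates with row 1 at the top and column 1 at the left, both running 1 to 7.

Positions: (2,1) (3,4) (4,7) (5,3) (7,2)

(2,1) attacks row 1 at column 1 and diagonals 2.
(3,4) attacks row 1 at column 4 and diagonals 2, 6.
(4,7) attacks row 1 at column 7 and diagonals 4.
(5,3) attacks row 1 at column 3 and diagonals 7.
(7,2) attacks row 1 at column 2.
Attacked columns: {1, 2, 3, 4, 6, 7}. Safe: {5}.

1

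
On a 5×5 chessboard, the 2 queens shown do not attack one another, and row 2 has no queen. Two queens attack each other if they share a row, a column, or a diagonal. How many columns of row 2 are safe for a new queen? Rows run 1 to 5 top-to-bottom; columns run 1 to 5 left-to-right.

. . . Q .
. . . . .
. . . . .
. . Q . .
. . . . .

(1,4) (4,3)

1

(1,4) attacks row 2 at column 4 and diagonals 3, 5.
(4,3) attacks row 2 at column 3 and diagonals 1, 5.
Attacked columns: {1, 3, 4, 5}. Safe: {2}.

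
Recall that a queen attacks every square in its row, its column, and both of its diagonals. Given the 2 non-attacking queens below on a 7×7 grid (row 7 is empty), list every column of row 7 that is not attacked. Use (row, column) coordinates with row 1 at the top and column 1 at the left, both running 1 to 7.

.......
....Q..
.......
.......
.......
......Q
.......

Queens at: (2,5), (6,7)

columns 1, 2, 3, 4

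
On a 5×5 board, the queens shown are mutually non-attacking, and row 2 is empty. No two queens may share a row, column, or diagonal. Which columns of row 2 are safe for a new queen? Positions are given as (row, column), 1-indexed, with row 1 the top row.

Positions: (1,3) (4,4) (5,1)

columns 5

(1,3) attacks row 2 at column 3 and diagonals 2, 4.
(4,4) attacks row 2 at column 4 and diagonals 2.
(5,1) attacks row 2 at column 1 and diagonals 4.
Attacked columns: {1, 2, 3, 4}. Safe: {5}.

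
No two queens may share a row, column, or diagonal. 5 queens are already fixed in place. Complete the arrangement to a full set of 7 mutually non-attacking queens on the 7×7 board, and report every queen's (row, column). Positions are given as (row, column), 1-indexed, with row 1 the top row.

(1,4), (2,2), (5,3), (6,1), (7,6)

Row 3: attacked by (1,4)→{2,4,6}; (2,2)→{1,2,3}; (5,3)→{1,3,5}; (6,1)→{1,4}; (7,6)→{2,6}. Safe: 7. Place at column 7.
Row 4: attacked by (1,4)→{1,4,7}; (2,2)→{2,4}; (3,7)→{6,7}; (5,3)→{2,3,4}; (6,1)→{1,3}; (7,6)→{3,6}. Safe: 5. Place at column 5.
Columns [4, 2, 7, 5, 3, 1, 6], r−c [-3, 0, -4, -1, 2, 5, 1], r+c [5, 4, 10, 9, 8, 7, 13] are all distinct, so no two queens attack.

(1,4) (2,2) (3,7) (4,5) (5,3) (6,1) (7,6)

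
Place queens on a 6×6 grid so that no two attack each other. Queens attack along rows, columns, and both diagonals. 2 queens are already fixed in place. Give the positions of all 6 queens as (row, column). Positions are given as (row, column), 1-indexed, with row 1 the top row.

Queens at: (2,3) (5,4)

(1,5) (2,3) (3,1) (4,6) (5,4) (6,2)

Row 1: attacked by (2,3)→{2,3,4}; (5,4)→{4}. Safe: 1, 5, 6. Place at column 5.
Row 3: attacked by (1,5)→{3,5}; (2,3)→{2,3,4}; (5,4)→{2,4,6}. Safe: 1. Place at column 1.
Row 4: attacked by (1,5)→{2,5}; (2,3)→{1,3,5}; (3,1)→{1,2}; (5,4)→{3,4,5}. Safe: 6. Place at column 6.
Row 6: attacked by (1,5)→{5}; (2,3)→{3}; (3,1)→{1,4}; (4,6)→{4,6}; (5,4)→{3,4,5}. Safe: 2. Place at column 2.
Columns [5, 3, 1, 6, 4, 2], r−c [-4, -1, 2, -2, 1, 4], r+c [6, 5, 4, 10, 9, 8] are all distinct, so no two queens attack.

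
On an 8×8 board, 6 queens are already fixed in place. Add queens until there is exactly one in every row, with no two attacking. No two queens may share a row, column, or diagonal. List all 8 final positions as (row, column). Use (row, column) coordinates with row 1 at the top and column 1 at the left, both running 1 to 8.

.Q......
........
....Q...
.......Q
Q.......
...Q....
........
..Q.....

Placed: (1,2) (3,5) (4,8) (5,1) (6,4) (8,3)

Row 2: attacked by (1,2)→{1,2,3}; (3,5)→{4,5,6}; (4,8)→{6,8}; (5,1)→{1,4}; (6,4)→{4,8}; (8,3)→{3}. Safe: 7. Place at column 7.
Row 7: attacked by (1,2)→{2,8}; (2,7)→{2,7}; (3,5)→{1,5}; (4,8)→{5,8}; (5,1)→{1,3}; (6,4)→{3,4,5}; (8,3)→{2,3,4}. Safe: 6. Place at column 6.
Columns [2, 7, 5, 8, 1, 4, 6, 3], r−c [-1, -5, -2, -4, 4, 2, 1, 5], r+c [3, 9, 8, 12, 6, 10, 13, 11] are all distinct, so no two queens attack.

(1,2) (2,7) (3,5) (4,8) (5,1) (6,4) (7,6) (8,3)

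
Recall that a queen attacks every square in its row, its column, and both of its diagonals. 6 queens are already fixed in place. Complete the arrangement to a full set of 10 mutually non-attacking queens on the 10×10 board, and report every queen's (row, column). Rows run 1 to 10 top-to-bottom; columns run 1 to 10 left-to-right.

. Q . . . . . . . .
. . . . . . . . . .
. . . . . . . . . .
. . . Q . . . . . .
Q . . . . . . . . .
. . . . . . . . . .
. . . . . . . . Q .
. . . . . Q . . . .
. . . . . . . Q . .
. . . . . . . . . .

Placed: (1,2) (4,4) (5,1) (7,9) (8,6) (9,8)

Row 2: attacked by (1,2)→{1,2,3}; (4,4)→{2,4,6}; (5,1)→{1,4}; (7,9)→{4,9}; (8,6)→{6}; (9,8)→{1,8}. Safe: 5, 7, 10. Place at column 10.
Row 3: attacked by (1,2)→{2,4}; (2,10)→{9,10}; (4,4)→{3,4,5}; (5,1)→{1,3}; (7,9)→{5,9}; (8,6)→{1,6}; (9,8)→{2,8}. Safe: 7. Place at column 7.
Row 6: attacked by (1,2)→{2,7}; (2,10)→{6,10}; (3,7)→{4,7,10}; (4,4)→{2,4,6}; (5,1)→{1,2}; (7,9)→{8,9,10}; (8,6)→{4,6,8}; (9,8)→{5,8}. Safe: 3. Place at column 3.
Row 10: attacked by (1,2)→{2}; (2,10)→{2,10}; (3,7)→{7}; (4,4)→{4,10}; (5,1)→{1,6}; (6,3)→{3,7}; (7,9)→{6,9}; (8,6)→{4,6,8}; (9,8)→{7,8,9}. Safe: 5. Place at column 5.
Columns [2, 10, 7, 4, 1, 3, 9, 6, 8, 5], r−c [-1, -8, -4, 0, 4, 3, -2, 2, 1, 5], r+c [3, 12, 10, 8, 6, 9, 16, 14, 17, 15] are all distinct, so no two queens attack.

(1,2) (2,10) (3,7) (4,4) (5,1) (6,3) (7,9) (8,6) (9,8) (10,5)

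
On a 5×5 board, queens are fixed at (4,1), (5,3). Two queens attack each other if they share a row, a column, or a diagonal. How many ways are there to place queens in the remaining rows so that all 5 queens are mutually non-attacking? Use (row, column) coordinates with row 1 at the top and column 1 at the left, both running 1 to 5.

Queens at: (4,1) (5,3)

Branch on row 1: col 2 → 0; col 5 → 1.
Sum: 0 + 1 = 1.

1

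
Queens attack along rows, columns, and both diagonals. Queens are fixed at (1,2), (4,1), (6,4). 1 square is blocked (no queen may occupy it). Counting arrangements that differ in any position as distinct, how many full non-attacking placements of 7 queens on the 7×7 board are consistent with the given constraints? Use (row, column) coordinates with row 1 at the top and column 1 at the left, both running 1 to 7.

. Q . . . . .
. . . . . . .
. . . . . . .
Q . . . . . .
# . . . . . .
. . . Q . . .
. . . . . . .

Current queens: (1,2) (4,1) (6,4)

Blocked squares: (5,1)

Branch on row 2: col 5 → 1; col 6 → 0; col 7 → 0.
Sum: 1 + 0 + 0 = 1.

1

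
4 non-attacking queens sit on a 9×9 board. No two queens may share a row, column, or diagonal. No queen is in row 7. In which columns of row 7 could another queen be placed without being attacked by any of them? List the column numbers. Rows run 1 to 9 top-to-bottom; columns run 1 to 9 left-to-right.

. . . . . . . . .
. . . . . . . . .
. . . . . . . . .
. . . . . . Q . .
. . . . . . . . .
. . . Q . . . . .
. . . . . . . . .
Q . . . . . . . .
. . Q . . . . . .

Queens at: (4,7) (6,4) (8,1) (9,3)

columns 6, 8, 9

(4,7) attacks row 7 at column 7 and diagonals 4.
(6,4) attacks row 7 at column 4 and diagonals 3, 5.
(8,1) attacks row 7 at column 1 and diagonals 2.
(9,3) attacks row 7 at column 3 and diagonals 1, 5.
Attacked columns: {1, 2, 3, 4, 5, 7}. Safe: {6, 8, 9}.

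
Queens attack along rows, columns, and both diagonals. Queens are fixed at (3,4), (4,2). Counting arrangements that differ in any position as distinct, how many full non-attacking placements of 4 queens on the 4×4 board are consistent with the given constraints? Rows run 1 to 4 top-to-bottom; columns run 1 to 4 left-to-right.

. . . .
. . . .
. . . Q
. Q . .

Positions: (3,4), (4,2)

1

Branch on row 1: col 1 → 0; col 3 → 1.
Sum: 0 + 1 = 1.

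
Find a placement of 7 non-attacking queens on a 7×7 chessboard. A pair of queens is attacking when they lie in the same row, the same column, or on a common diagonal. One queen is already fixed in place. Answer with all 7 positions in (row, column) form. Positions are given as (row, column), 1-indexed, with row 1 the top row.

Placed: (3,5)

(1,1) (2,3) (3,5) (4,7) (5,2) (6,4) (7,6)

Row 1: attacked by (3,5)→{3,5,7}. Safe: 1, 2, 4, 6. Place at column 1.
Row 2: attacked by (1,1)→{1,2}; (3,5)→{4,5,6}. Safe: 3, 7. Place at column 3.
Row 4: attacked by (1,1)→{1,4}; (2,3)→{1,3,5}; (3,5)→{4,5,6}. Safe: 2, 7. Place at column 7.
Row 5: attacked by (1,1)→{1,5}; (2,3)→{3,6}; (3,5)→{3,5,7}; (4,7)→{6,7}. Safe: 2, 4. Place at column 2.
Row 6: attacked by (1,1)→{1,6}; (2,3)→{3,7}; (3,5)→{2,5}; (4,7)→{5,7}; (5,2)→{1,2,3}. Safe: 4. Place at column 4.
Row 7: attacked by (1,1)→{1,7}; (2,3)→{3}; (3,5)→{1,5}; (4,7)→{4,7}; (5,2)→{2,4}; (6,4)→{3,4,5}. Safe: 6. Place at column 6.
Columns [1, 3, 5, 7, 2, 4, 6], r−c [0, -1, -2, -3, 3, 2, 1], r+c [2, 5, 8, 11, 7, 10, 13] are all distinct, so no two queens attack.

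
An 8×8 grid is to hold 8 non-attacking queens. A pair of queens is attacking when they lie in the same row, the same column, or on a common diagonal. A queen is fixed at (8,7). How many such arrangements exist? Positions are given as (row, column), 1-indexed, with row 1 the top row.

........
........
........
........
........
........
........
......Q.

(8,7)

Branch on row 1: col 1 → 0; col 2 → 0; col 3 → 0; col 4 → 3; col 5 → 3; col 6 → 2; col 8 → 0.
Sum: 0 + 0 + 0 + 3 + 3 + 2 + 0 = 8.

8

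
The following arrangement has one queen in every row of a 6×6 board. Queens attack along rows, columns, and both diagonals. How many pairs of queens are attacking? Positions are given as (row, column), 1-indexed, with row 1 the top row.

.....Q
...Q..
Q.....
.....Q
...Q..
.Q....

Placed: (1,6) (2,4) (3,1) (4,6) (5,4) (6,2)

3

Same column: (1,6)–(4,6) (column 6); (2,4)–(5,4) (column 4).
Same diagonal: (2,4)–(4,6) (|2−4| = |4−6| = 2).
Total attacking pairs: 3.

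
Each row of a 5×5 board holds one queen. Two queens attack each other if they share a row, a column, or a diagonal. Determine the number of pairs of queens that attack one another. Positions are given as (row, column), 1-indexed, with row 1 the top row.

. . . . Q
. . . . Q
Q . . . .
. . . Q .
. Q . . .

Same column: (1,5)–(2,5) (column 5).
Same diagonal: (2,5)–(5,2) (|2−5| = |5−2| = 3).
Total attacking pairs: 2.

2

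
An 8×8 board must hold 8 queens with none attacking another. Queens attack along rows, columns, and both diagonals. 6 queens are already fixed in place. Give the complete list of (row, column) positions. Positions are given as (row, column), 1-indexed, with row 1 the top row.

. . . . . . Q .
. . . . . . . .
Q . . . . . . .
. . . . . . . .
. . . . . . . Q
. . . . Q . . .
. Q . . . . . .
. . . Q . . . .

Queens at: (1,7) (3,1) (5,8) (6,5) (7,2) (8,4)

Row 2: attacked by (1,7)→{6,7,8}; (3,1)→{1,2}; (5,8)→{5,8}; (6,5)→{1,5}; (7,2)→{2,7}; (8,4)→{4}. Safe: 3. Place at column 3.
Row 4: attacked by (1,7)→{4,7}; (2,3)→{1,3,5}; (3,1)→{1,2}; (5,8)→{7,8}; (6,5)→{3,5,7}; (7,2)→{2,5}; (8,4)→{4,8}. Safe: 6. Place at column 6.
Columns [7, 3, 1, 6, 8, 5, 2, 4], r−c [-6, -1, 2, -2, -3, 1, 5, 4], r+c [8, 5, 4, 10, 13, 11, 9, 12] are all distinct, so no two queens attack.

(1,7) (2,3) (3,1) (4,6) (5,8) (6,5) (7,2) (8,4)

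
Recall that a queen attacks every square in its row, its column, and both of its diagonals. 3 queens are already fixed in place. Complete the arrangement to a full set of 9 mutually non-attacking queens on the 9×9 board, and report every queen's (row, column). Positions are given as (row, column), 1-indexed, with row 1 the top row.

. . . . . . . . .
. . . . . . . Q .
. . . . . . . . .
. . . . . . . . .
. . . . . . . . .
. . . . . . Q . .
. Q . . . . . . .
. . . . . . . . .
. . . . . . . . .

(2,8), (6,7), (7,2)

(1,4) (2,8) (3,5) (4,3) (5,1) (6,7) (7,2) (8,6) (9,9)

Row 1: attacked by (2,8)→{7,8,9}; (6,7)→{2,7}; (7,2)→{2,8}. Safe: 1, 3, 4, 5, 6. Place at column 4.
Row 3: attacked by (1,4)→{2,4,6}; (2,8)→{7,8,9}; (6,7)→{4,7}; (7,2)→{2,6}. Safe: 1, 3, 5. Place at column 5.
Row 4: attacked by (1,4)→{1,4,7}; (2,8)→{6,8}; (3,5)→{4,5,6}; (6,7)→{5,7,9}; (7,2)→{2,5}. Safe: 3. Place at column 3.
Row 5: attacked by (1,4)→{4,8}; (2,8)→{5,8}; (3,5)→{3,5,7}; (4,3)→{2,3,4}; (6,7)→{6,7,8}; (7,2)→{2,4}. Safe: 1, 9. Place at column 1.
Row 8: attacked by (1,4)→{4}; (2,8)→{2,8}; (3,5)→{5}; (4,3)→{3,7}; (5,1)→{1,4}; (6,7)→{5,7,9}; (7,2)→{1,2,3}. Safe: 6. Place at column 6.
Row 9: attacked by (1,4)→{4}; (2,8)→{1,8}; (3,5)→{5}; (4,3)→{3,8}; (5,1)→{1,5}; (6,7)→{4,7}; (7,2)→{2,4}; (8,6)→{5,6,7}. Safe: 9. Place at column 9.
Columns [4, 8, 5, 3, 1, 7, 2, 6, 9], r−c [-3, -6, -2, 1, 4, -1, 5, 2, 0], r+c [5, 10, 8, 7, 6, 13, 9, 14, 18] are all distinct, so no two queens attack.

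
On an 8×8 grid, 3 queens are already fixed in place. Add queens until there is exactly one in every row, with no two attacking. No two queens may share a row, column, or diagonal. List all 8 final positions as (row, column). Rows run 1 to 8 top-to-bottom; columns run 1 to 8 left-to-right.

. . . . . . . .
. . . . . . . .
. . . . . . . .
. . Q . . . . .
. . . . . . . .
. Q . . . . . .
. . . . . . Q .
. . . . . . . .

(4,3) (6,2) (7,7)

Row 1: attacked by (4,3)→{3,6}; (6,2)→{2,7}; (7,7)→{1,7}. Safe: 4, 5, 8. Place at column 8.
Row 2: attacked by (1,8)→{7,8}; (4,3)→{1,3,5}; (6,2)→{2,6}; (7,7)→{2,7}. Safe: 4. Place at column 4.
Row 3: attacked by (1,8)→{6,8}; (2,4)→{3,4,5}; (4,3)→{2,3,4}; (6,2)→{2,5}; (7,7)→{3,7}. Safe: 1. Place at column 1.
Row 5: attacked by (1,8)→{4,8}; (2,4)→{1,4,7}; (3,1)→{1,3}; (4,3)→{2,3,4}; (6,2)→{1,2,3}; (7,7)→{5,7}. Safe: 6. Place at column 6.
Row 8: attacked by (1,8)→{1,8}; (2,4)→{4}; (3,1)→{1,6}; (4,3)→{3,7}; (5,6)→{3,6}; (6,2)→{2,4}; (7,7)→{6,7,8}. Safe: 5. Place at column 5.
Columns [8, 4, 1, 3, 6, 2, 7, 5], r−c [-7, -2, 2, 1, -1, 4, 0, 3], r+c [9, 6, 4, 7, 11, 8, 14, 13] are all distinct, so no two queens attack.

(1,8) (2,4) (3,1) (4,3) (5,6) (6,2) (7,7) (8,5)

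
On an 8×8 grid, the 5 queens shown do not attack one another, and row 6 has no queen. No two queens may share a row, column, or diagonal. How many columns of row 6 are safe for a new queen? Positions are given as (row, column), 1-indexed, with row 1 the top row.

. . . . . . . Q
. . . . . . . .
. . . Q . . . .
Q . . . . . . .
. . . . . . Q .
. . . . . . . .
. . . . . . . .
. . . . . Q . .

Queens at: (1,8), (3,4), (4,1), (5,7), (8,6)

(1,8) attacks row 6 at column 8 and diagonals 3.
(3,4) attacks row 6 at column 4 and diagonals 1, 7.
(4,1) attacks row 6 at column 1 and diagonals 3.
(5,7) attacks row 6 at column 7 and diagonals 6, 8.
(8,6) attacks row 6 at column 6 and diagonals 4, 8.
Attacked columns: {1, 3, 4, 6, 7, 8}. Safe: {2, 5}.

2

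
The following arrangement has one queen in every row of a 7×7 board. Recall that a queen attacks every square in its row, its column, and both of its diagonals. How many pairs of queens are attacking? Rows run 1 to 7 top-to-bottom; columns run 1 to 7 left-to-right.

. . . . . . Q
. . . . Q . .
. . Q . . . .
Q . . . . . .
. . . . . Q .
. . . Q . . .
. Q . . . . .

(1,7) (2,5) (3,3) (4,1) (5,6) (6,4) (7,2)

0

All columns are distinct and no two queens satisfy |Δrow| = |Δcol|, so no pair attacks.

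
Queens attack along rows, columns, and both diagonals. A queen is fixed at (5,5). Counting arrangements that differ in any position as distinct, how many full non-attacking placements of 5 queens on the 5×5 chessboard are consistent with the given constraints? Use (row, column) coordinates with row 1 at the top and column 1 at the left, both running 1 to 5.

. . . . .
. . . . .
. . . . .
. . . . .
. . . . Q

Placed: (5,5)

2

Branch on row 1: col 2 → 1; col 3 → 1; col 4 → 0.
Sum: 1 + 1 + 0 = 2.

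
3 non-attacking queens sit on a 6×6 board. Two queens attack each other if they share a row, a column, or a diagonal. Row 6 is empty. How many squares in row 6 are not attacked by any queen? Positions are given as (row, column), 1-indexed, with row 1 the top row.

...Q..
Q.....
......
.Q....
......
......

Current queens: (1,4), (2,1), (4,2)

2

(1,4) attacks row 6 at column 4.
(2,1) attacks row 6 at column 1 and diagonals 5.
(4,2) attacks row 6 at column 2 and diagonals 4.
Attacked columns: {1, 2, 4, 5}. Safe: {3, 6}.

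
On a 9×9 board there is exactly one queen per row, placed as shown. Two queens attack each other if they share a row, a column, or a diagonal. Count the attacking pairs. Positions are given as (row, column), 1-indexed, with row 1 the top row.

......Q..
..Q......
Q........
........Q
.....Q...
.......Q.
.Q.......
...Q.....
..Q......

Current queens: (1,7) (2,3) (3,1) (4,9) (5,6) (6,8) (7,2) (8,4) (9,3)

Same column: (2,3)–(9,3) (column 3).
Same diagonal: (2,3)–(5,6) (|2−5| = |3−6| = 3); (8,4)–(9,3) (|8−9| = |4−3| = 1).
Total attacking pairs: 3.

3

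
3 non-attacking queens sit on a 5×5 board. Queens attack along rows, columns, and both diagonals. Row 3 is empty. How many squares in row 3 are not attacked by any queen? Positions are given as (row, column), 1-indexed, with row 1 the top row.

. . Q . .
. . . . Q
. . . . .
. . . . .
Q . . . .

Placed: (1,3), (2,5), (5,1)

(1,3) attacks row 3 at column 3 and diagonals 1, 5.
(2,5) attacks row 3 at column 5 and diagonals 4.
(5,1) attacks row 3 at column 1 and diagonals 3.
Attacked columns: {1, 3, 4, 5}. Safe: {2}.

1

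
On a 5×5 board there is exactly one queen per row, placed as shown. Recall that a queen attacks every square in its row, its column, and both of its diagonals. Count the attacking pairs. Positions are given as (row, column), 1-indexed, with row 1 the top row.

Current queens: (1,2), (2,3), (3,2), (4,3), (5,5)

5

Same column: (1,2)–(3,2) (column 2); (2,3)–(4,3) (column 3).
Same diagonal: (1,2)–(2,3) (|1−2| = |2−3| = 1); (2,3)–(3,2) (|2−3| = |3−2| = 1); (3,2)–(4,3) (|3−4| = |2−3| = 1).
Total attacking pairs: 5.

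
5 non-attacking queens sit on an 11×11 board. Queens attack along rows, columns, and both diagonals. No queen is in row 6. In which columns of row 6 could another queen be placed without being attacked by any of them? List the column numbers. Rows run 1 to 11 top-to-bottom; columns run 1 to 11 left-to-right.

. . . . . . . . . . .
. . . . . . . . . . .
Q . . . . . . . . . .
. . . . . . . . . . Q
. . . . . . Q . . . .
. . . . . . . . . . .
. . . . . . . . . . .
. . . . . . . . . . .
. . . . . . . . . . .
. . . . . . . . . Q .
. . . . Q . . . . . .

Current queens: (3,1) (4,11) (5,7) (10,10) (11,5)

columns 2, 3

(3,1) attacks row 6 at column 1 and diagonals 4.
(4,11) attacks row 6 at column 11 and diagonals 9.
(5,7) attacks row 6 at column 7 and diagonals 6, 8.
(10,10) attacks row 6 at column 10 and diagonals 6.
(11,5) attacks row 6 at column 5 and diagonals 10.
Attacked columns: {1, 4, 5, 6, 7, 8, 9, 10, 11}. Safe: {2, 3}.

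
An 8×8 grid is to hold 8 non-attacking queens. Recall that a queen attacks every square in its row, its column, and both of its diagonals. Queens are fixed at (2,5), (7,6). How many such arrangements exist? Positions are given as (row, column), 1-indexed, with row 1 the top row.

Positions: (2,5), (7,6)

2

Branch on row 1: col 1 → 0; col 2 → 2; col 3 → 0; col 7 → 0; col 8 → 0.
Sum: 0 + 2 + 0 + 0 + 0 = 2.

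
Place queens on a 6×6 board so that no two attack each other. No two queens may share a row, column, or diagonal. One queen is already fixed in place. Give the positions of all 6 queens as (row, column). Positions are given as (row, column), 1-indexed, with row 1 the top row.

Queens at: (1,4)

(1,4) (2,1) (3,5) (4,2) (5,6) (6,3)

Row 2: attacked by (1,4)→{3,4,5}. Safe: 1, 2, 6. Place at column 1.
Row 3: attacked by (1,4)→{2,4,6}; (2,1)→{1,2}. Safe: 3, 5. Place at column 5.
Row 4: attacked by (1,4)→{1,4}; (2,1)→{1,3}; (3,5)→{4,5,6}. Safe: 2. Place at column 2.
Row 5: attacked by (1,4)→{4}; (2,1)→{1,4}; (3,5)→{3,5}; (4,2)→{1,2,3}. Safe: 6. Place at column 6.
Row 6: attacked by (1,4)→{4}; (2,1)→{1,5}; (3,5)→{2,5}; (4,2)→{2,4}; (5,6)→{5,6}. Safe: 3. Place at column 3.
Columns [4, 1, 5, 2, 6, 3], r−c [-3, 1, -2, 2, -1, 3], r+c [5, 3, 8, 6, 11, 9] are all distinct, so no two queens attack.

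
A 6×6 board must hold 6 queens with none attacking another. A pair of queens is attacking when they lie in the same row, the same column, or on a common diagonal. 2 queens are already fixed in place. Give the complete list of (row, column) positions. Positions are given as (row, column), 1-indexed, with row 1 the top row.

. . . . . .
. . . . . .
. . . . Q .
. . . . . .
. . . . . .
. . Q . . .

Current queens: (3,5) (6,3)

Row 1: attacked by (3,5)→{3,5}; (6,3)→{3}. Safe: 1, 2, 4, 6. Place at column 4.
Row 2: attacked by (1,4)→{3,4,5}; (3,5)→{4,5,6}; (6,3)→{3}. Safe: 1, 2. Place at column 1.
Row 4: attacked by (1,4)→{1,4}; (2,1)→{1,3}; (3,5)→{4,5,6}; (6,3)→{1,3,5}. Safe: 2. Place at column 2.
Row 5: attacked by (1,4)→{4}; (2,1)→{1,4}; (3,5)→{3,5}; (4,2)→{1,2,3}; (6,3)→{2,3,4}. Safe: 6. Place at column 6.
Columns [4, 1, 5, 2, 6, 3], r−c [-3, 1, -2, 2, -1, 3], r+c [5, 3, 8, 6, 11, 9] are all distinct, so no two queens attack.

(1,4) (2,1) (3,5) (4,2) (5,6) (6,3)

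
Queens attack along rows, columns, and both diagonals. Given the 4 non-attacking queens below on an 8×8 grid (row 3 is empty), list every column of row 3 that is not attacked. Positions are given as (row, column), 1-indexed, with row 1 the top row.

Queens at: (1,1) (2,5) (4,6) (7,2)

(1,1) attacks row 3 at column 1 and diagonals 3.
(2,5) attacks row 3 at column 5 and diagonals 4, 6.
(4,6) attacks row 3 at column 6 and diagonals 5, 7.
(7,2) attacks row 3 at column 2 and diagonals 6.
Attacked columns: {1, 2, 3, 4, 5, 6, 7}. Safe: {8}.

columns 8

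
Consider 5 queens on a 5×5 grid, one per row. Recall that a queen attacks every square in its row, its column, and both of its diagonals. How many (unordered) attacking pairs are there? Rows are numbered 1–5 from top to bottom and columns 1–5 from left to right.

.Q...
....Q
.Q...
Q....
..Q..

Same column: (1,2)–(3,2) (column 2).
Same diagonal: (3,2)–(4,1) (|3−4| = |2−1| = 1).
Total attacking pairs: 2.

2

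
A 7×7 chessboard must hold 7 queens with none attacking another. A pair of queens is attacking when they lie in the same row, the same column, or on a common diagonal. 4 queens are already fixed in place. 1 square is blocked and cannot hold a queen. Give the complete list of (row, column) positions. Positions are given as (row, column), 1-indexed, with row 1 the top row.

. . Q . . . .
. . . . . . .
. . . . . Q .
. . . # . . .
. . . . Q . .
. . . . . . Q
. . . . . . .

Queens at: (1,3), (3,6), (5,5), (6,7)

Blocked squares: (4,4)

(1,3) (2,1) (3,6) (4,2) (5,5) (6,7) (7,4)

Row 2: attacked by (1,3)→{2,3,4}; (3,6)→{5,6,7}; (5,5)→{2,5}; (6,7)→{3,7}. Safe: 1. Place at column 1.
Row 4: attacked by (1,3)→{3,6}; (2,1)→{1,3}; (3,6)→{5,6,7}; (5,5)→{4,5,6}; (6,7)→{5,7}. Blocked: 4. Safe: 2. Place at column 2.
Row 7: attacked by (1,3)→{3}; (2,1)→{1,6}; (3,6)→{2,6}; (4,2)→{2,5}; (5,5)→{3,5,7}; (6,7)→{6,7}. Safe: 4. Place at column 4.
Columns [3, 1, 6, 2, 5, 7, 4], r−c [-2, 1, -3, 2, 0, -1, 3], r+c [4, 3, 9, 6, 10, 13, 11] are all distinct, so no two queens attack.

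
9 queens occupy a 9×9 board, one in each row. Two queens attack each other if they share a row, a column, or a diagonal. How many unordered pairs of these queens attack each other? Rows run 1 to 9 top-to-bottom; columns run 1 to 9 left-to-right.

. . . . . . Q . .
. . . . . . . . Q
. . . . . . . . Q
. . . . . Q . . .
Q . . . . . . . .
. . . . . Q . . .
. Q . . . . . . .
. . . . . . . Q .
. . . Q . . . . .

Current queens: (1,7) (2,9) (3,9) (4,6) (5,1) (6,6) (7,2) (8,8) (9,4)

6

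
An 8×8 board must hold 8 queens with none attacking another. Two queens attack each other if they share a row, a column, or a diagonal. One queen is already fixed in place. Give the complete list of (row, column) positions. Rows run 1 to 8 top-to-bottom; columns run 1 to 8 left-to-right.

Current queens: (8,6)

(1,5) (2,1) (3,8) (4,4) (5,2) (6,7) (7,3) (8,6)

Row 1: attacked by (8,6)→{6}. Safe: 1, 2, 3, 4, 5, 7, 8. Place at column 5.
Row 2: attacked by (1,5)→{4,5,6}; (8,6)→{6}. Safe: 1, 2, 3, 7, 8. Place at column 1.
Row 3: attacked by (1,5)→{3,5,7}; (2,1)→{1,2}; (8,6)→{1,6}. Safe: 4, 8. Place at column 8.
Row 4: attacked by (1,5)→{2,5,8}; (2,1)→{1,3}; (3,8)→{7,8}; (8,6)→{2,6}. Safe: 4. Place at column 4.
Row 5: attacked by (1,5)→{1,5}; (2,1)→{1,4}; (3,8)→{6,8}; (4,4)→{3,4,5}; (8,6)→{3,6}. Safe: 2, 7. Place at column 2.
Row 6: attacked by (1,5)→{5}; (2,1)→{1,5}; (3,8)→{5,8}; (4,4)→{2,4,6}; (5,2)→{1,2,3}; (8,6)→{4,6,8}. Safe: 7. Place at column 7.
Row 7: attacked by (1,5)→{5}; (2,1)→{1,6}; (3,8)→{4,8}; (4,4)→{1,4,7}; (5,2)→{2,4}; (6,7)→{6,7,8}; (8,6)→{5,6,7}. Safe: 3. Place at column 3.
Columns [5, 1, 8, 4, 2, 7, 3, 6], r−c [-4, 1, -5, 0, 3, -1, 4, 2], r+c [6, 3, 11, 8, 7, 13, 10, 14] are all distinct, so no two queens attack.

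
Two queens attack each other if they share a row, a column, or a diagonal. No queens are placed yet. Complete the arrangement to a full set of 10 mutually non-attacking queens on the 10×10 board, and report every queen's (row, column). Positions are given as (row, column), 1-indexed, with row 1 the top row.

(1,2) (2,7) (3,9) (4,3) (5,8) (6,10) (7,4) (8,6) (9,1) (10,5)

Row 1: Safe: 1, 2, 3, 4, 5, 6, 7, 8, 9, 10. Place at column 2.
Row 2: attacked by (1,2)→{1,2,3}. Safe: 4, 5, 6, 7, 8, 9, 10. Place at column 7.
Row 3: attacked by (1,2)→{2,4}; (2,7)→{6,7,8}. Safe: 1, 3, 5, 9, 10. Place at column 9.
Row 4: attacked by (1,2)→{2,5}; (2,7)→{5,7,9}; (3,9)→{8,9,10}. Safe: 1, 3, 4, 6. Place at column 3.
Row 5: attacked by (1,2)→{2,6}; (2,7)→{4,7,10}; (3,9)→{7,9}; (4,3)→{2,3,4}. Safe: 1, 5, 8. Place at column 8.
Row 6: attacked by (1,2)→{2,7}; (2,7)→{3,7}; (3,9)→{6,9}; (4,3)→{1,3,5}; (5,8)→{7,8,9}. Safe: 4, 10. Place at column 10.
Row 7: attacked by (1,2)→{2,8}; (2,7)→{2,7}; (3,9)→{5,9}; (4,3)→{3,6}; (5,8)→{6,8,10}; (6,10)→{9,10}. Safe: 1, 4. Place at column 4.
Row 8: attacked by (1,2)→{2,9}; (2,7)→{1,7}; (3,9)→{4,9}; (4,3)→{3,7}; (5,8)→{5,8}; (6,10)→{8,10}; (7,4)→{3,4,5}. Safe: 6. Place at column 6.
Row 9: attacked by (1,2)→{2,10}; (2,7)→{7}; (3,9)→{3,9}; (4,3)→{3,8}; (5,8)→{4,8}; (6,10)→{7,10}; (7,4)→{2,4,6}; (8,6)→{5,6,7}. Safe: 1. Place at column 1.
Row 10: attacked by (1,2)→{2}; (2,7)→{7}; (3,9)→{2,9}; (4,3)→{3,9}; (5,8)→{3,8}; (6,10)→{6,10}; (7,4)→{1,4,7}; (8,6)→{4,6,8}; (9,1)→{1,2}. Safe: 5. Place at column 5.
Columns [2, 7, 9, 3, 8, 10, 4, 6, 1, 5], r−c [-1, -5, -6, 1, -3, -4, 3, 2, 8, 5], r+c [3, 9, 12, 7, 13, 16, 11, 14, 10, 15] are all distinct, so no two queens attack.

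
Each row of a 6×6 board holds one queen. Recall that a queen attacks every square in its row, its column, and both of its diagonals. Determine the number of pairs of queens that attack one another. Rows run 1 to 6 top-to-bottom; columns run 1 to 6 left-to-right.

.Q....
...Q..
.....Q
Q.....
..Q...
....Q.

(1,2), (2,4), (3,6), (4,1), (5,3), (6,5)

All columns are distinct and no two queens satisfy |Δrow| = |Δcol|, so no pair attacks.

0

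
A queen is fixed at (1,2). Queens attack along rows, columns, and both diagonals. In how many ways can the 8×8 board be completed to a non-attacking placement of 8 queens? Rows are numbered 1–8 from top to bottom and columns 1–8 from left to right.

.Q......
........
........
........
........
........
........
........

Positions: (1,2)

8

Branch on row 2: col 4 → 1; col 5 → 2; col 6 → 2; col 7 → 2; col 8 → 1.
Sum: 1 + 2 + 2 + 2 + 1 = 8.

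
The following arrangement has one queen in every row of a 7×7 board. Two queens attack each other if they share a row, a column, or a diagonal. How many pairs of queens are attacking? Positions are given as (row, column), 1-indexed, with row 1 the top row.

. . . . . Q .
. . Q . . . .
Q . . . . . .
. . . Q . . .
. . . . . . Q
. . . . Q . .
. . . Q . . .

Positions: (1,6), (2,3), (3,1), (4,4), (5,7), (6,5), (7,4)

2

Same column: (4,4)–(7,4) (column 4).
Same diagonal: (6,5)–(7,4) (|6−7| = |5−4| = 1).
Total attacking pairs: 2.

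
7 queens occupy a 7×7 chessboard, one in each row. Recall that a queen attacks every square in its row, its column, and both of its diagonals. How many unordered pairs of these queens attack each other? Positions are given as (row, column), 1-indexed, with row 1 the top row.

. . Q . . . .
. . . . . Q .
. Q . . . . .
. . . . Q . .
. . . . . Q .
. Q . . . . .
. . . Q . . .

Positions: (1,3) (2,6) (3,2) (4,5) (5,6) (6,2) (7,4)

Same column: (2,6)–(5,6) (column 6); (3,2)–(6,2) (column 2).
Same diagonal: (2,6)–(6,2) (|2−6| = |6−2| = 4); (4,5)–(5,6) (|4−5| = |5−6| = 1); (5,6)–(7,4) (|5−7| = |6−4| = 2).
Total attacking pairs: 5.

5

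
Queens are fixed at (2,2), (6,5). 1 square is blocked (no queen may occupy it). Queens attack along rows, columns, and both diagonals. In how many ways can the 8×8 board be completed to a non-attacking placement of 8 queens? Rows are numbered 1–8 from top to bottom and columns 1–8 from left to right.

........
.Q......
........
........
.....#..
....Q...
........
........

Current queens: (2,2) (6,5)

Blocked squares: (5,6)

Branch on row 1: col 4 → 0; col 6 → 1; col 7 → 1; col 8 → 1.
Sum: 0 + 1 + 1 + 1 = 3.

3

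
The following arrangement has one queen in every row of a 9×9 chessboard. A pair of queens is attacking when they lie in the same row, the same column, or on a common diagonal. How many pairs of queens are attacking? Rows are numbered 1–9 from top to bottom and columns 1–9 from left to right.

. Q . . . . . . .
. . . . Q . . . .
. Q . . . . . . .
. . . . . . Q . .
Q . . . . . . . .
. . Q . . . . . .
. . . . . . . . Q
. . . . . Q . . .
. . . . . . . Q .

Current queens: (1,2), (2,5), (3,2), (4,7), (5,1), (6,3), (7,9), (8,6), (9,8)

Same column: (1,2)–(3,2) (column 2).
Same diagonal: (2,5)–(4,7) (|2−4| = |5−7| = 2); (3,2)–(9,8) (|3−9| = |2−8| = 6).
Total attacking pairs: 3.

3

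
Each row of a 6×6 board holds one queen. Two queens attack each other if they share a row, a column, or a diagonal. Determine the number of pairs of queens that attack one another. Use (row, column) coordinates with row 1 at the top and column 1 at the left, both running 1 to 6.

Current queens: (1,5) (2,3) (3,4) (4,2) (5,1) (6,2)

Same column: (4,2)–(6,2) (column 2).
Same diagonal: (1,5)–(4,2) (|1−4| = |5−2| = 3); (1,5)–(5,1) (|1−5| = |5−1| = 4); (2,3)–(3,4) (|2−3| = |3−4| = 1); (4,2)–(5,1) (|4−5| = |2−1| = 1); (5,1)–(6,2) (|5−6| = |1−2| = 1).
Total attacking pairs: 6.

6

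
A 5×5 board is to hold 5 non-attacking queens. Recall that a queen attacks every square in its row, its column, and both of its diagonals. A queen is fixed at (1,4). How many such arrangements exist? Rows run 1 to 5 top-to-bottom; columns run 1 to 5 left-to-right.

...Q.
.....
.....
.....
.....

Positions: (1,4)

Branch on row 2: col 1 → 1; col 2 → 1.
Sum: 1 + 1 = 2.

2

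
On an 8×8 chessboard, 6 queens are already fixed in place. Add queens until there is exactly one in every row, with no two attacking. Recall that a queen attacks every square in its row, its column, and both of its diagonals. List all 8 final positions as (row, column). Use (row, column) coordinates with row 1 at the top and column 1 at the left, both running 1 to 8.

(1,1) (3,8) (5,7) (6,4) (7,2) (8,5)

(1,1) (2,6) (3,8) (4,3) (5,7) (6,4) (7,2) (8,5)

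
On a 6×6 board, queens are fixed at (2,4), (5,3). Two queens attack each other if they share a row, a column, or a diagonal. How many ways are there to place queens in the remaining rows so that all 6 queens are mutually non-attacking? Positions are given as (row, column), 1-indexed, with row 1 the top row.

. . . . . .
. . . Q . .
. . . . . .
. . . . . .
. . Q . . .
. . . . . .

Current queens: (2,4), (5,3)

Branch on row 1: col 1 → 0; col 2 → 1; col 6 → 0.
Sum: 0 + 1 + 0 = 1.

1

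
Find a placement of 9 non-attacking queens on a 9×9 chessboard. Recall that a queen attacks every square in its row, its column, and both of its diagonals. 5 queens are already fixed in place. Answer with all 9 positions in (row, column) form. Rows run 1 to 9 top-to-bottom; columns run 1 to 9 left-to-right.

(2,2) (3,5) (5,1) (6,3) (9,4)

(1,9) (2,2) (3,5) (4,7) (5,1) (6,3) (7,8) (8,6) (9,4)

Row 1: attacked by (2,2)→{1,2,3}; (3,5)→{3,5,7}; (5,1)→{1,5}; (6,3)→{3,8}; (9,4)→{4}. Safe: 6, 9. Place at column 9.
Row 4: attacked by (1,9)→{6,9}; (2,2)→{2,4}; (3,5)→{4,5,6}; (5,1)→{1,2}; (6,3)→{1,3,5}; (9,4)→{4,9}. Safe: 7, 8. Place at column 7.
Row 7: attacked by (1,9)→{3,9}; (2,2)→{2,7}; (3,5)→{1,5,9}; (4,7)→{4,7}; (5,1)→{1,3}; (6,3)→{2,3,4}; (9,4)→{2,4,6}. Safe: 8. Place at column 8.
Row 8: attacked by (1,9)→{2,9}; (2,2)→{2,8}; (3,5)→{5}; (4,7)→{3,7}; (5,1)→{1,4}; (6,3)→{1,3,5}; (7,8)→{7,8,9}; (9,4)→{3,4,5}. Safe: 6. Place at column 6.
Columns [9, 2, 5, 7, 1, 3, 8, 6, 4], r−c [-8, 0, -2, -3, 4, 3, -1, 2, 5], r+c [10, 4, 8, 11, 6, 9, 15, 14, 13] are all distinct, so no two queens attack.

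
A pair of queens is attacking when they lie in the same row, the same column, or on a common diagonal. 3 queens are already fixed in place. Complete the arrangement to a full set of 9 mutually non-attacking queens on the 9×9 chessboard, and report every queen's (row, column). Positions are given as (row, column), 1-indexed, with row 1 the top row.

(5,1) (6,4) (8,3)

Row 1: attacked by (5,1)→{1,5}; (6,4)→{4,9}; (8,3)→{3}. Safe: 2, 6, 7, 8. Place at column 7.
Row 2: attacked by (1,7)→{6,7,8}; (5,1)→{1,4}; (6,4)→{4,8}; (8,3)→{3,9}. Safe: 2, 5. Place at column 5.
Row 3: attacked by (1,7)→{5,7,9}; (2,5)→{4,5,6}; (5,1)→{1,3}; (6,4)→{1,4,7}; (8,3)→{3,8}. Safe: 2. Place at column 2.
Row 4: attacked by (1,7)→{4,7}; (2,5)→{3,5,7}; (3,2)→{1,2,3}; (5,1)→{1,2}; (6,4)→{2,4,6}; (8,3)→{3,7}. Safe: 8, 9. Place at column 8.
Row 7: attacked by (1,7)→{1,7}; (2,5)→{5}; (3,2)→{2,6}; (4,8)→{5,8}; (5,1)→{1,3}; (6,4)→{3,4,5}; (8,3)→{2,3,4}. Safe: 9. Place at column 9.
Row 9: attacked by (1,7)→{7}; (2,5)→{5}; (3,2)→{2,8}; (4,8)→{3,8}; (5,1)→{1,5}; (6,4)→{1,4,7}; (7,9)→{7,9}; (8,3)→{2,3,4}. Safe: 6. Place at column 6.
Columns [7, 5, 2, 8, 1, 4, 9, 3, 6], r−c [-6, -3, 1, -4, 4, 2, -2, 5, 3], r+c [8, 7, 5, 12, 6, 10, 16, 11, 15] are all distinct, so no two queens attack.

(1,7) (2,5) (3,2) (4,8) (5,1) (6,4) (7,9) (8,3) (9,6)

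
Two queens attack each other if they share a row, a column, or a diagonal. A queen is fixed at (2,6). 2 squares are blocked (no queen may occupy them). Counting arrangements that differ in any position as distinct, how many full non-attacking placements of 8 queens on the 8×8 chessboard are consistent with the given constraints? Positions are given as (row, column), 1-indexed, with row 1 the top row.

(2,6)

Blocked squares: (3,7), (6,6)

Branch on row 1: col 1 → 1; col 2 → 2; col 3 → 8; col 4 → 3; col 8 → 0.
Sum: 1 + 2 + 8 + 3 + 0 = 14.

14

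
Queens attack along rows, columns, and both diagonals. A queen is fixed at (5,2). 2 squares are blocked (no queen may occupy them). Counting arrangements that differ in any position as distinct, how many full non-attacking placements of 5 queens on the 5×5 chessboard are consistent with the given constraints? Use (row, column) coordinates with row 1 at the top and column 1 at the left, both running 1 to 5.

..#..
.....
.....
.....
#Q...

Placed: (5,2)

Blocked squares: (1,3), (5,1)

2

Branch on row 1: col 1 → 0; col 4 → 1; col 5 → 1.
Sum: 0 + 1 + 1 = 2.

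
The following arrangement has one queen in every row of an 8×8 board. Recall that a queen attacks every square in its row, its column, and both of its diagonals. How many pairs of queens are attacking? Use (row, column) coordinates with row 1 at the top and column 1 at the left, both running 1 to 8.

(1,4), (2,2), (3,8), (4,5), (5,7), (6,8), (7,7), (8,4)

Same column: (1,4)–(8,4) (column 4); (3,8)–(6,8) (column 8); (5,7)–(7,7) (column 7).
Same diagonal: (2,2)–(7,7) (|2−7| = |2−7| = 5); (5,7)–(6,8) (|5−6| = |7−8| = 1); (5,7)–(8,4) (|5−8| = |7−4| = 3); (6,8)–(7,7) (|6−7| = |8−7| = 1).
Total attacking pairs: 7.

7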